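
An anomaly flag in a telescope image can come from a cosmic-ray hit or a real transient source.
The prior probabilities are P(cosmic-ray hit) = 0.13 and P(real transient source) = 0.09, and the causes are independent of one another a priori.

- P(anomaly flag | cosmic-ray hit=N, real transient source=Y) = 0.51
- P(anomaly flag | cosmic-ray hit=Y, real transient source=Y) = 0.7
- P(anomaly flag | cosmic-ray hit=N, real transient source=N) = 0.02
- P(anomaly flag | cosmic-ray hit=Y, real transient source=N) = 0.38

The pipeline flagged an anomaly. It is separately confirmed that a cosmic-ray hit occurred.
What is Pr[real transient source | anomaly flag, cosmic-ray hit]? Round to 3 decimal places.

Numerator (weight on configurations with real transient source): 0.7*0.09 = 0.063000
Normalizer over all consistent configurations: 0.38*0.91 + 0.7*0.09 = 0.408800
Posterior = 0.063000 / 0.408800 ≈ 0.154

Pr[real transient source | anomaly flag, cosmic-ray hit] ≈ 0.154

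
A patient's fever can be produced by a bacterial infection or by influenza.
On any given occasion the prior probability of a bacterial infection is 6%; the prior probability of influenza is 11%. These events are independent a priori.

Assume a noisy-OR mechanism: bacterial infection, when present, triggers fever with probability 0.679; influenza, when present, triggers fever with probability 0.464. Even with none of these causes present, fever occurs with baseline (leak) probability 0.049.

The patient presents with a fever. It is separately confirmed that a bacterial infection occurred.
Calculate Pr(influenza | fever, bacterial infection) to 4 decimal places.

Under noisy-OR, P(fever | causes) = 1 − (1−0.049)·∏(1−qᵢ) over the active causes.
By total probability over both values of influenza:
  P(fever | bacterial infection) = 0.694729×0.89 + 0.836375×0.11
        = 0.618309 + 0.092001 = 0.710310
Keeping only the influenza-present terms gives 0.092001, so
  P(influenza | fever, bacterial infection) = 0.092001 / 0.710310 ≈ 0.1295

Pr(influenza | fever, bacterial infection) ≈ 0.1295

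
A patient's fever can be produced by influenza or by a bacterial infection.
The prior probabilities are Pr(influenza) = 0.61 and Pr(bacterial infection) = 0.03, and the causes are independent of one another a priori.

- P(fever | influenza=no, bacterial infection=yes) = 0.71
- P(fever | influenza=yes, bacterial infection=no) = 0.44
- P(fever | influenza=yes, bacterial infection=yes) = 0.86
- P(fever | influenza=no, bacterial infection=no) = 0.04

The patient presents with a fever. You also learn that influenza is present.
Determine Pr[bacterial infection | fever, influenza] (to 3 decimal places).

Pr[bacterial infection | fever, influenza] ≈ 0.057

For the numerator, keep only bacterial infection=true terms: 0.86×0.03 = 0.025800
Denominator P(fever | influenza): 0.44×0.97 + 0.86×0.03 = 0.452600
Posterior = 0.025800 / 0.452600 ≈ 0.057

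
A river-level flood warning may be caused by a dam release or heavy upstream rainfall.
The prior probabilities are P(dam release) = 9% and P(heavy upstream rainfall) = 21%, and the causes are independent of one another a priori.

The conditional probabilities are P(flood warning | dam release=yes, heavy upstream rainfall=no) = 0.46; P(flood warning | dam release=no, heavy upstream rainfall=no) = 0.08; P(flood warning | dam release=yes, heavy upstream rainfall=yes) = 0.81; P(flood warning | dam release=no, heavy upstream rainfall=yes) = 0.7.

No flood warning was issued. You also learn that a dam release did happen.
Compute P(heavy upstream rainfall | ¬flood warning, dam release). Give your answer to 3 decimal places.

P(¬flood warning | dam release) = 0.54*0.79 + 0.19*0.21 = 0.426600 + 0.039900 = 0.466500
Of this, 0.039900 comes from 0.19*0.21 (the heavy upstream rainfall=true cases).
Hence the posterior is 0.039900/0.466500 ≈ 0.086.

P(heavy upstream rainfall | ¬flood warning, dam release) ≈ 0.086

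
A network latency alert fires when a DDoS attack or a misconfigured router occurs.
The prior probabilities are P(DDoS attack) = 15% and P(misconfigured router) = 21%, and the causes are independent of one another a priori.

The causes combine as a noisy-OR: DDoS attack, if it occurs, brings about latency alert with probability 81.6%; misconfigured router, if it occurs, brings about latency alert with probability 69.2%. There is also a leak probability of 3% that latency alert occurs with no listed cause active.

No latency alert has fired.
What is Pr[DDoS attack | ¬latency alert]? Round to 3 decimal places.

Under noisy-OR, P(latency alert | causes) = 1 − (1−0.03)·∏(1−qᵢ) over the active causes.
For the numerator, keep only DDoS attack=true terms: 0.021150 + 0.001732 = 0.022882
Normalizer over all consistent configurations: 0.97×0.85×0.79 + 0.29876×0.85×0.21 + 0.17848×0.15×0.79 + 0.054972×0.15×0.21 = 0.727566
Posterior = 0.022882 / 0.727566 ≈ 0.031

Pr[DDoS attack | ¬latency alert] ≈ 0.031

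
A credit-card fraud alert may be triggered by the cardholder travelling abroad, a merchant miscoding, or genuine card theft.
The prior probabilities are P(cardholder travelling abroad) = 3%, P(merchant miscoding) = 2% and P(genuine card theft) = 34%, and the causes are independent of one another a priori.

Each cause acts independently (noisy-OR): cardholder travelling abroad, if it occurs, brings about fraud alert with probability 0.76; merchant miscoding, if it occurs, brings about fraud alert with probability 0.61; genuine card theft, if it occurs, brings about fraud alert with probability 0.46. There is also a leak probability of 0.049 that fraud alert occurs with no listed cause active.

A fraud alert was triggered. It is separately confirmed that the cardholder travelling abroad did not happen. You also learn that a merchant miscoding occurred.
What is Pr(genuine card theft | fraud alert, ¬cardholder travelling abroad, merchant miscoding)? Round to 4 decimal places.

Under noisy-OR, P(fraud alert | causes) = 1 − (1−0.049)·∏(1−qᵢ) over the active causes.
Enumerate both values of genuine card theft and weight by the priors:
  P(fraud alert | ¬cardholder travelling abroad, merchant miscoding) = 0.62911×0.66 + 0.799719×0.34
        = 0.415213 + 0.271904 = 0.687117
The terms with genuine card theft present sum to 0.271904, so
  P(genuine card theft | fraud alert, ¬cardholder travelling abroad, merchant miscoding) = 0.271904 / 0.687117 ≈ 0.3957

Pr(genuine card theft | fraud alert, ¬cardholder travelling abroad, merchant miscoding) ≈ 0.3957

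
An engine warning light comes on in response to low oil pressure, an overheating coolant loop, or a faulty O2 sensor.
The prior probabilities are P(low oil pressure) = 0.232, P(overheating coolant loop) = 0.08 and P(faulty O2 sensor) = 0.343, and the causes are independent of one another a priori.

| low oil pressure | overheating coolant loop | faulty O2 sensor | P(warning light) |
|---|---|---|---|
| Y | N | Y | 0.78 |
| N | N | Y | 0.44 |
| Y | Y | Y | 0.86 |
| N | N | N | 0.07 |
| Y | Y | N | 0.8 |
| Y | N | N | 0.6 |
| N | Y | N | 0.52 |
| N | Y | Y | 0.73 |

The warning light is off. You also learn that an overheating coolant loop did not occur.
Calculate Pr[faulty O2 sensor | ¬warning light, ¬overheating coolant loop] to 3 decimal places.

Numerator (weight on configurations with faulty O2 sensor): 0.147517 + 0.017507 = 0.165024
Normalizer over all consistent configurations: 0.93·0.768·0.657 + 0.56·0.768·0.343 + 0.4·0.232·0.657 + 0.22·0.232·0.343 = 0.695250
Posterior = 0.165024 / 0.695250 ≈ 0.237

Pr[faulty O2 sensor | ¬warning light, ¬overheating coolant loop] ≈ 0.237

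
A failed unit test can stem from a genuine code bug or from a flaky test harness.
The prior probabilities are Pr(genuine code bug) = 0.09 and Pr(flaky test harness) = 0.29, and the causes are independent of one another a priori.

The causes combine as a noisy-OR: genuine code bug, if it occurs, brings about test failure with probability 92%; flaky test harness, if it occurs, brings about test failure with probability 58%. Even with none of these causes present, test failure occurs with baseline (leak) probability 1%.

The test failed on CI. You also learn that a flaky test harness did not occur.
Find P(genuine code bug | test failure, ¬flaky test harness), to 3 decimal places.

Under noisy-OR, P(test failure | causes) = 1 − (1−0.01)·∏(1−qᵢ) over the active causes.
Enumerate both values of genuine code bug and weight by the priors:
  P(test failure | ¬flaky test harness) = 0.01*0.91 + 0.9208*0.09
        = 0.009100 + 0.082872 = 0.091972
Configurations with genuine code bug contribute 0.082872, so
  P(genuine code bug | test failure, ¬flaky test harness) = 0.082872 / 0.091972 ≈ 0.901

P(genuine code bug | test failure, ¬flaky test harness) ≈ 0.901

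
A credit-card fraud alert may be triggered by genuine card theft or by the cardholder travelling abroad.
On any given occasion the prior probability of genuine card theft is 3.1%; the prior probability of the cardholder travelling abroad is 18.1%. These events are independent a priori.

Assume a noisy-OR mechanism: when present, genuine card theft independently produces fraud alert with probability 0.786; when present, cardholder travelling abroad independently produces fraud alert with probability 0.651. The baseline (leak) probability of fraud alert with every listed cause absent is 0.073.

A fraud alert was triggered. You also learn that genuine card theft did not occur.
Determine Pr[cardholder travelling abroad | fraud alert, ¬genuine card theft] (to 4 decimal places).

Pr[cardholder travelling abroad | fraud alert, ¬genuine card theft] ≈ 0.6719

Under noisy-OR, P(fraud alert | causes) = 1 − (1−0.073)·∏(1−qᵢ) over the active causes.
Numerator (weight on configurations with cardholder travelling abroad): 0.676477*0.181 = 0.122442
Normalizer over all consistent configurations: 0.073*0.819 + 0.676477*0.181 = 0.182229
Posterior = 0.122442 / 0.182229 ≈ 0.6719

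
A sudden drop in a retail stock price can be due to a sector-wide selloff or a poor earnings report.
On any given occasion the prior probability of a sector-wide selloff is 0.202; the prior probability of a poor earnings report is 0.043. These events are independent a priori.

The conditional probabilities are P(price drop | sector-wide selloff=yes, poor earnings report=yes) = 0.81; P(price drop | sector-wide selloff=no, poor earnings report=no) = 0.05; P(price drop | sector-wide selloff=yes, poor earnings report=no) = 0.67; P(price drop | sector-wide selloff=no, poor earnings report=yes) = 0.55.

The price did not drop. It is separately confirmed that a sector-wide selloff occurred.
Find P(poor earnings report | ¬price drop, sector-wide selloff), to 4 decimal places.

Weight on poor earnings report=true, given the evidence: 0.19·0.043 = 0.008170
The normalizing constant is 0.33·0.957 + 0.19·0.043 = 0.323980
Posterior = 0.008170 / 0.323980 ≈ 0.0252

P(poor earnings report | ¬price drop, sector-wide selloff) ≈ 0.0252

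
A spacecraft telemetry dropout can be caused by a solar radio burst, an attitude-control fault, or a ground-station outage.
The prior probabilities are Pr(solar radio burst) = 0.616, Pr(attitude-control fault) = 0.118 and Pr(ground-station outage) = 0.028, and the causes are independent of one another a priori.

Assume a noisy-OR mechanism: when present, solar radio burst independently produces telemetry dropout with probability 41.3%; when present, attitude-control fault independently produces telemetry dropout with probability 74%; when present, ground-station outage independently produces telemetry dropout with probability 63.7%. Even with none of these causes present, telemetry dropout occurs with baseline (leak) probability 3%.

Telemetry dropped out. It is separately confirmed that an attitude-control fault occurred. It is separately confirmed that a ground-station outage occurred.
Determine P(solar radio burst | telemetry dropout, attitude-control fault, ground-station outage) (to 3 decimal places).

Under noisy-OR, P(telemetry dropout | causes) = 1 − (1−0.03)·∏(1−qᵢ) over the active causes.
Sum P(telemetry dropout|·) weighted by the priors over both values of solar radio burst:
  P(telemetry dropout | attitude-control fault, ground-station outage) = 0.908451×0.384 + 0.946261×0.616
        = 0.348845 + 0.582897 = 0.931742
The terms with solar radio burst present sum to 0.582897, so
  P(solar radio burst | telemetry dropout, attitude-control fault, ground-station outage) = 0.582897 / 0.931742 ≈ 0.626

P(solar radio burst | telemetry dropout, attitude-control fault, ground-station outage) ≈ 0.626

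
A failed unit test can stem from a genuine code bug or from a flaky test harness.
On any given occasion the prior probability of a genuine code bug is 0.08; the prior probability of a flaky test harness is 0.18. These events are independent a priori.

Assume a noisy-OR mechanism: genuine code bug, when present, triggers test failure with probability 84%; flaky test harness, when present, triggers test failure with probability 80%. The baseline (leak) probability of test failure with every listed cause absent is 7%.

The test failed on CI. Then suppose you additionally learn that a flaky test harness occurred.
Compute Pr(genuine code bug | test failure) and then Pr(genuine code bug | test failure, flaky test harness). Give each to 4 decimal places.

Pr(genuine code bug | test failure) ≈ 0.2712; Pr(genuine code bug | test failure, flaky test harness) ≈ 0.0939

Under noisy-OR, P(test failure | causes) = 1 − (1−0.07)·∏(1−qᵢ) over the active causes.
Numerator (weight on configurations with genuine code bug): 0.055839 + 0.013971 = 0.069810
The normalizing constant is 0.07*0.92*0.82 + 0.814*0.92*0.18 + 0.8512*0.08*0.82 + 0.97024*0.08*0.18 = 0.257416
P(genuine code bug | test failure) = 0.069810/0.257416 ≈ 0.2712

With the extra evidence:
By total probability over both values of genuine code bug:
  P(test failure | flaky test harness) = 0.814*0.92 + 0.97024*0.08
        = 0.748880 + 0.077619 = 0.826499
The terms with genuine code bug present sum to 0.077619, so
  P(genuine code bug | test failure, flaky test harness) = 0.077619 / 0.826499 ≈ 0.0939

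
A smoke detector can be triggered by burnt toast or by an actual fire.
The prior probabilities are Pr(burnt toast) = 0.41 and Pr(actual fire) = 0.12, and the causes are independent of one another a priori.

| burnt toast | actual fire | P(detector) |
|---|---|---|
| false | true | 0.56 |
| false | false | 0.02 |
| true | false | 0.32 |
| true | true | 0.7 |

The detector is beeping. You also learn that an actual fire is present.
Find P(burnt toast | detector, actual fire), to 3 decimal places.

Enumerate both values of burnt toast and weight by the priors:
  P(detector | actual fire) = 0.56·0.59 + 0.7·0.41
        = 0.330400 + 0.287000 = 0.617400
The terms with burnt toast present sum to 0.287000, so
  P(burnt toast | detector, actual fire) = 0.287000 / 0.617400 ≈ 0.465

P(burnt toast | detector, actual fire) ≈ 0.465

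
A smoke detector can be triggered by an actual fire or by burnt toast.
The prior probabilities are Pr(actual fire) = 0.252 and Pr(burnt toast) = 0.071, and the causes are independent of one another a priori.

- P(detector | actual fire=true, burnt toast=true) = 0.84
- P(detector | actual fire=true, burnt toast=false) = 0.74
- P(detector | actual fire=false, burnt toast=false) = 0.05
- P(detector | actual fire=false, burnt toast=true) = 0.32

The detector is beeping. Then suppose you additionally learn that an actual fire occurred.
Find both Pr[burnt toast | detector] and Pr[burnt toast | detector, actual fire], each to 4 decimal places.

Pr[burnt toast | detector] ≈ 0.1334; Pr[burnt toast | detector, actual fire] ≈ 0.0798

Sum P(detector|·) weighted by the priors over the 4 (actual fire, burnt toast) configurations:
  P(detector) = 0.05·0.748·0.929 + 0.32·0.748·0.071 + 0.74·0.252·0.929 + 0.84·0.252·0.071
        = 0.034745 + 0.016995 + 0.173240 + 0.015029 = 0.240009
The terms with burnt toast present sum to 0.032024, so
  P(burnt toast | detector) = 0.032024 / 0.240009 ≈ 0.1334

Now also conditioning on actual fire=true:
P(detector | actual fire) = 0.74×0.929 + 0.84×0.071 = 0.687460 + 0.059640 = 0.747100
The burnt toast-present share is 0.84×0.071 = 0.059640.
P(burnt toast | detector, actual fire) = 0.059640 / 0.747100 ≈ 0.0798
This is intercausal reasoning (explaining away): once actual fire accounts for the detector, burnt toast becomes less likely.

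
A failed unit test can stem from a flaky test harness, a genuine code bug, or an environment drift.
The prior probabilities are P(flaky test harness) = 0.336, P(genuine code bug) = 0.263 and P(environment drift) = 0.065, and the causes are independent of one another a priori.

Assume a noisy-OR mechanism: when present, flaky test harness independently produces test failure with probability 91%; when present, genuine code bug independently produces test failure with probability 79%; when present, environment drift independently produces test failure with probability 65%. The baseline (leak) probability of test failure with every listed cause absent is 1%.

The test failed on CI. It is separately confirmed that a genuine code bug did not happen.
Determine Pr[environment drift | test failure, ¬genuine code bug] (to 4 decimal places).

Under noisy-OR, P(test failure | causes) = 1 − (1−0.01)·∏(1−qᵢ) over the active causes.
By total probability over the 4 (flaky test harness, environment drift) configurations:
  P(test failure | ¬genuine code bug) = 0.01*0.664*0.935 + 0.6535*0.664*0.065 + 0.9109*0.336*0.935 + 0.968815*0.336*0.065
        = 0.006208 + 0.028205 + 0.286168 + 0.021159 = 0.341740
The terms with environment drift present sum to 0.049364, so
  P(environment drift | test failure, ¬genuine code bug) = 0.049364 / 0.341740 ≈ 0.1444

Pr[environment drift | test failure, ¬genuine code bug] ≈ 0.1444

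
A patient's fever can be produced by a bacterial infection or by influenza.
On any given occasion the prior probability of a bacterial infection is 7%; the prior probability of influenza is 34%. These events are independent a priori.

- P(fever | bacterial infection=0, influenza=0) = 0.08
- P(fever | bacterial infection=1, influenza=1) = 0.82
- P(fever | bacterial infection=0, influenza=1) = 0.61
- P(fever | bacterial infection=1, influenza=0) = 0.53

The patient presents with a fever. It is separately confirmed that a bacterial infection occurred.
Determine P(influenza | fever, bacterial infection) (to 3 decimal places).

P(influenza | fever, bacterial infection) ≈ 0.444

Sum P(fever|·) weighted by the priors over both values of influenza:
  P(fever | bacterial infection) = 0.53×0.66 + 0.82×0.34
        = 0.349800 + 0.278800 = 0.628600
The terms with influenza present sum to 0.278800, so
  P(influenza | fever, bacterial infection) = 0.278800 / 0.628600 ≈ 0.444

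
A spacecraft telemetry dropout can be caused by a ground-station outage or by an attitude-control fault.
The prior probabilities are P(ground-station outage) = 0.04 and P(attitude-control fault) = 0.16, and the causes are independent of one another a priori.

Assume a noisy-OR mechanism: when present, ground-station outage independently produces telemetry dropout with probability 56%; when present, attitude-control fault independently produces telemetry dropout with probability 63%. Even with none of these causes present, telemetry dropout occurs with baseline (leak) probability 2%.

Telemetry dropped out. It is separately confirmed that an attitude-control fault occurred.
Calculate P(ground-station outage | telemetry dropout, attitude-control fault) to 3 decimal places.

P(ground-station outage | telemetry dropout, attitude-control fault) ≈ 0.052

Under noisy-OR, P(telemetry dropout | causes) = 1 − (1−0.02)·∏(1−qᵢ) over the active causes.
Numerator (weight on configurations with ground-station outage): 0.840456·0.04 = 0.033618
Normalizer over all consistent configurations: 0.6374·0.96 + 0.840456·0.04 = 0.645522
P(ground-station outage | telemetry dropout, attitude-control fault) = 0.033618/0.645522 ≈ 0.052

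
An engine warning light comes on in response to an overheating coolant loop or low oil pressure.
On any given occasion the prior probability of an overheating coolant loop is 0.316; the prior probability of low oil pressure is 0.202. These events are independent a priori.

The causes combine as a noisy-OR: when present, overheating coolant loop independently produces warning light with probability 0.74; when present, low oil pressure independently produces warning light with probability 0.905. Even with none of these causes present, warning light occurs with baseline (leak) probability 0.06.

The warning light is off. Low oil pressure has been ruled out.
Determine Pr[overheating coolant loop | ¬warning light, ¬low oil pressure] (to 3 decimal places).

Pr[overheating coolant loop | ¬warning light, ¬low oil pressure] ≈ 0.107

Under noisy-OR, P(warning light | causes) = 1 − (1−0.06)·∏(1−qᵢ) over the active causes.
For the numerator, keep only overheating coolant loop=true terms: 0.2444·0.316 = 0.077230
Normalizer over all consistent configurations: 0.94·0.684 + 0.2444·0.316 = 0.720190
P(overheating coolant loop | ¬warning light, ¬low oil pressure) = 0.077230/0.720190 ≈ 0.107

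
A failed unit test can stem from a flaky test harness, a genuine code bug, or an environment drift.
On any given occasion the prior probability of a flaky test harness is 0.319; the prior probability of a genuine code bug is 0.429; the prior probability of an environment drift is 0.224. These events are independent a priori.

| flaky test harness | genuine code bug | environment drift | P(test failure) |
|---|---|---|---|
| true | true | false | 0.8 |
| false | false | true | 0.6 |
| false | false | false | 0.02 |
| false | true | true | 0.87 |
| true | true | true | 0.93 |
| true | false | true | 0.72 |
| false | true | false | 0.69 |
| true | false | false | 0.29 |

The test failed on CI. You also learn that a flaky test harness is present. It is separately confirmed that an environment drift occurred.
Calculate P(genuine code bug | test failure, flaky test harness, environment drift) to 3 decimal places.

P(genuine code bug | test failure, flaky test harness, environment drift) ≈ 0.493

Weight on genuine code bug=true, given the evidence: 0.93*0.429 = 0.398970
The normalizing constant is 0.72*0.571 + 0.93*0.429 = 0.810090
P(genuine code bug | test failure, flaky test harness, environment drift) = 0.398970/0.810090 ≈ 0.493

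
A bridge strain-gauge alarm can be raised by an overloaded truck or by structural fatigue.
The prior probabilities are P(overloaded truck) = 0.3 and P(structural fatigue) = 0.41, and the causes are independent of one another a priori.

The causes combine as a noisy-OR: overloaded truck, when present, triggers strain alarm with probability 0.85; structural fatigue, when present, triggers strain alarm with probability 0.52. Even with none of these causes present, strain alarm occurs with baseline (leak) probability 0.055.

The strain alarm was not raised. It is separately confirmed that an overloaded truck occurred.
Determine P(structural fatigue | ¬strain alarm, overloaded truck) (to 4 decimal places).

P(structural fatigue | ¬strain alarm, overloaded truck) ≈ 0.2501

Under noisy-OR, P(strain alarm | causes) = 1 − (1−0.055)·∏(1−qᵢ) over the active causes.
For the numerator, keep only structural fatigue=true terms: 0.06804*0.41 = 0.027896
Normalizer over all consistent configurations: 0.14175*0.59 + 0.06804*0.41 = 0.111528
Posterior = 0.027896 / 0.111528 ≈ 0.2501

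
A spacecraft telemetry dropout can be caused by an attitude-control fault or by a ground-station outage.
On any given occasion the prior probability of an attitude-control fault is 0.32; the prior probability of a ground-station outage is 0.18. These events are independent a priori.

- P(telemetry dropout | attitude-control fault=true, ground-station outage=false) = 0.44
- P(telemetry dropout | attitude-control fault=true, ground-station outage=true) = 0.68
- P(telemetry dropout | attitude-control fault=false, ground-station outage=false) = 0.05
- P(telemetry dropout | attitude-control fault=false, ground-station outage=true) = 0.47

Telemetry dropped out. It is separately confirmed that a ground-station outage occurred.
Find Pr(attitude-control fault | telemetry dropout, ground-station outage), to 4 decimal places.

Numerator (weight on configurations with attitude-control fault): 0.68*0.32 = 0.217600
Denominator P(telemetry dropout | ground-station outage): 0.47*0.68 + 0.68*0.32 = 0.537200
P(attitude-control fault | telemetry dropout, ground-station outage) = 0.217600/0.537200 ≈ 0.4051

Pr(attitude-control fault | telemetry dropout, ground-station outage) ≈ 0.4051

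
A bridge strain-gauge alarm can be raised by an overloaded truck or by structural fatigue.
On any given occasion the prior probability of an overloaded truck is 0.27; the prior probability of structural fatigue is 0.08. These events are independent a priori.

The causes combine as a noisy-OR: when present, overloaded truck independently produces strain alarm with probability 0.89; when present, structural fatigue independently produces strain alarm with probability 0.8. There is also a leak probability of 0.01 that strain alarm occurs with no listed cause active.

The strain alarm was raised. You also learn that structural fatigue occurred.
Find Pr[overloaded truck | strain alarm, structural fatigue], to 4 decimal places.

Under noisy-OR, P(strain alarm | causes) = 1 − (1−0.01)·∏(1−qᵢ) over the active causes.
By total probability over both values of overloaded truck:
  P(strain alarm | structural fatigue) = 0.802·0.73 + 0.97822·0.27
        = 0.585460 + 0.264119 = 0.849579
Keeping only the overloaded truck-present terms gives 0.264119, so
  P(overloaded truck | strain alarm, structural fatigue) = 0.264119 / 0.849579 ≈ 0.3109

Pr[overloaded truck | strain alarm, structural fatigue] ≈ 0.3109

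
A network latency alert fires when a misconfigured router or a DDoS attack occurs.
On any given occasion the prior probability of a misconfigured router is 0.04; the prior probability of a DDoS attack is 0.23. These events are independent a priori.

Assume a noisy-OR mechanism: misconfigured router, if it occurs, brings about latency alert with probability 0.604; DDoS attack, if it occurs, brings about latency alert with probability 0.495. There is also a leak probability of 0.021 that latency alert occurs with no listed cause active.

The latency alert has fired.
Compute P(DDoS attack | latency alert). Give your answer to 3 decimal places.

Under noisy-OR, P(latency alert | causes) = 1 − (1−0.021)·∏(1−qᵢ) over the active causes.
Enumerate the 4 (misconfigured router, DDoS attack) configurations and weight by the priors:
  P(latency alert) = 0.021×0.96×0.77 + 0.505605×0.96×0.23 + 0.612316×0.04×0.77 + 0.80422×0.04×0.23
        = 0.015523 + 0.111638 + 0.018859 + 0.007399 = 0.153419
The terms with DDoS attack present sum to 0.119037, so
  P(DDoS attack | latency alert) = 0.119037 / 0.153419 ≈ 0.776

P(DDoS attack | latency alert) ≈ 0.776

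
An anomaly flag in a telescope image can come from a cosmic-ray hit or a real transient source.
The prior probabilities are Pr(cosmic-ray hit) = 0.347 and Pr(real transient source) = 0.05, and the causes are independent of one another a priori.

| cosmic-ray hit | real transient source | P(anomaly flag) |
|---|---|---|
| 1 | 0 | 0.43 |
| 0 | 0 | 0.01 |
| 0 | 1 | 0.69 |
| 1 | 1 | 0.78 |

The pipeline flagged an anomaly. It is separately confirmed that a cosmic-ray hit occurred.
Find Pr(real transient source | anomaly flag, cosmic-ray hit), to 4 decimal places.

P(anomaly flag | cosmic-ray hit) = 0.43*0.95 + 0.78*0.05 = 0.408500 + 0.039000 = 0.447500
The real transient source-present share is 0.78*0.05 = 0.039000.
So P(real transient source | anomaly flag, cosmic-ray hit) = 0.039000/0.447500 ≈ 0.0872.

Pr(real transient source | anomaly flag, cosmic-ray hit) ≈ 0.0872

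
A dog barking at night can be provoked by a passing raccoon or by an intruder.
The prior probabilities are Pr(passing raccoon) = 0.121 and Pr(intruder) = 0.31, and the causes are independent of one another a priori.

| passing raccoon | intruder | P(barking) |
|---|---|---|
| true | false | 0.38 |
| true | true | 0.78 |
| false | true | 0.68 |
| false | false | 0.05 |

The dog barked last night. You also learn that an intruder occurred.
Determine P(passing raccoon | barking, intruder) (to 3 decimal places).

Numerator (weight on configurations with passing raccoon): 0.78·0.121 = 0.094380
The normalizing constant is 0.68·0.879 + 0.78·0.121 = 0.692100
P(passing raccoon | barking, intruder) = 0.094380/0.692100 ≈ 0.136

P(passing raccoon | barking, intruder) ≈ 0.136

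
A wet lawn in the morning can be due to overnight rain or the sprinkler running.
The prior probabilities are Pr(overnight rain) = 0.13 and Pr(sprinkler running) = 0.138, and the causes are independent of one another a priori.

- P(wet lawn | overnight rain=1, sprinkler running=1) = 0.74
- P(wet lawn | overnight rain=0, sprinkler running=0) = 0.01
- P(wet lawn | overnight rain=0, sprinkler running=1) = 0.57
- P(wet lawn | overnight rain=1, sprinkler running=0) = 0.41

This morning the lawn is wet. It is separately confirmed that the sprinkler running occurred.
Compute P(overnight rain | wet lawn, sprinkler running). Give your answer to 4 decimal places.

P(overnight rain | wet lawn, sprinkler running) ≈ 0.1625

Numerator (weight on configurations with overnight rain): 0.74·0.13 = 0.096200
The normalizing constant is 0.57·0.87 + 0.74·0.13 = 0.592100
P(overnight rain | wet lawn, sprinkler running) = 0.096200/0.592100 ≈ 0.1625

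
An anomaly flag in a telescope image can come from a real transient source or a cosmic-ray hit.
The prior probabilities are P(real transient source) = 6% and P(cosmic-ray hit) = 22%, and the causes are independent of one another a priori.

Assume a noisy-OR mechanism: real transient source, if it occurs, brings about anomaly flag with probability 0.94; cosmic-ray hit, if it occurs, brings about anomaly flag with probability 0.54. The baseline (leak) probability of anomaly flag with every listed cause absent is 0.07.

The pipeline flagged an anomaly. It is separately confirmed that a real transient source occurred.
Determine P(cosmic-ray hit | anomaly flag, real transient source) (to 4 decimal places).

Under noisy-OR, P(anomaly flag | causes) = 1 − (1−0.07)·∏(1−qᵢ) over the active causes.
Sum P(anomaly flag|·) weighted by the priors over both values of cosmic-ray hit:
  P(anomaly flag | real transient source) = 0.9442*0.78 + 0.974332*0.22
        = 0.736476 + 0.214353 = 0.950829
The terms with cosmic-ray hit present sum to 0.214353, so
  P(cosmic-ray hit | anomaly flag, real transient source) = 0.214353 / 0.950829 ≈ 0.2254

P(cosmic-ray hit | anomaly flag, real transient source) ≈ 0.2254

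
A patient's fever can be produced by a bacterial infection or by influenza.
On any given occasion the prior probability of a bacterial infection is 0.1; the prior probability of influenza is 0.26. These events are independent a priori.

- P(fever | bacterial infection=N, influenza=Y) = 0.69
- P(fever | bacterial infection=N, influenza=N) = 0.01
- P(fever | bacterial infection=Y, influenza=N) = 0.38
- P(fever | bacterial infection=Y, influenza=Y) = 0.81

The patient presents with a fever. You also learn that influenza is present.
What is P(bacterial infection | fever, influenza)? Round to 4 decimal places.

Sum P(fever|·) weighted by the priors over both values of bacterial infection:
  P(fever | influenza) = 0.69×0.9 + 0.81×0.1
        = 0.621000 + 0.081000 = 0.702000
Configurations with bacterial infection contribute 0.081000, so
  P(bacterial infection | fever, influenza) = 0.081000 / 0.702000 ≈ 0.1154

P(bacterial infection | fever, influenza) ≈ 0.1154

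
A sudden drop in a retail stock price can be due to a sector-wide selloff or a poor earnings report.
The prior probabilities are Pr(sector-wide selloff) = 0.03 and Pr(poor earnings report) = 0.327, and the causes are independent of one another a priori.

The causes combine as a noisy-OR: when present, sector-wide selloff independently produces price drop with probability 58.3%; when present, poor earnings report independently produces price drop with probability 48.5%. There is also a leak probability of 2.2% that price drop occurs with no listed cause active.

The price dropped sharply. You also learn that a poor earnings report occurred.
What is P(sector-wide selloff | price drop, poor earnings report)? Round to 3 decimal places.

Under noisy-OR, P(price drop | causes) = 1 − (1−0.022)·∏(1−qᵢ) over the active causes.
P(price drop | poor earnings report) = 0.49633×0.97 + 0.78997×0.03 = 0.481440 + 0.023699 = 0.505139
The sector-wide selloff-present share is 0.78997×0.03 = 0.023699.
So P(sector-wide selloff | price drop, poor earnings report) = 0.023699/0.505139 ≈ 0.047.

P(sector-wide selloff | price drop, poor earnings report) ≈ 0.047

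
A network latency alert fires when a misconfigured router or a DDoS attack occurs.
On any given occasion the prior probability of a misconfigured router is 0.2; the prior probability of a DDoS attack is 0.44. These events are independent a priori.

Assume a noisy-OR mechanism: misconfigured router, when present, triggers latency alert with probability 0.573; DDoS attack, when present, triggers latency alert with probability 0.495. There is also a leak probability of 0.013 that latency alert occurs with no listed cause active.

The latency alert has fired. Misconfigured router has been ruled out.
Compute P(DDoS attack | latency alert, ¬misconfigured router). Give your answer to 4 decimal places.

Under noisy-OR, P(latency alert | causes) = 1 − (1−0.013)·∏(1−qᵢ) over the active causes.
P(latency alert | ¬misconfigured router) = 0.013*0.56 + 0.501565*0.44 = 0.007280 + 0.220689 = 0.227969
Of this, 0.220689 comes from 0.501565*0.44 (the DDoS attack=true cases).
So P(DDoS attack | latency alert, ¬misconfigured router) = 0.220689/0.227969 ≈ 0.9681.

P(DDoS attack | latency alert, ¬misconfigured router) ≈ 0.9681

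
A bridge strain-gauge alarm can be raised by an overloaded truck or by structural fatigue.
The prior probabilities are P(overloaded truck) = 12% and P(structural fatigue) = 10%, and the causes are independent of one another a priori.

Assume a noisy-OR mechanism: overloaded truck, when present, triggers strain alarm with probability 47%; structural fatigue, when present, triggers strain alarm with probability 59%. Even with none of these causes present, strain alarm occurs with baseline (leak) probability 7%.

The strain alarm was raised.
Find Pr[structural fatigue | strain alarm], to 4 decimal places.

Pr[structural fatigue | strain alarm] ≈ 0.3675

Under noisy-OR, P(strain alarm | causes) = 1 − (1−0.07)·∏(1−qᵢ) over the active causes.
Weight on structural fatigue=true, given the evidence: 0.054446 + 0.009575 = 0.064021
The normalizing constant is 0.07·0.88·0.9 + 0.6187·0.88·0.1 + 0.5071·0.12·0.9 + 0.797911·0.12·0.1 = 0.174228
P(structural fatigue | strain alarm) = 0.064021/0.174228 ≈ 0.3675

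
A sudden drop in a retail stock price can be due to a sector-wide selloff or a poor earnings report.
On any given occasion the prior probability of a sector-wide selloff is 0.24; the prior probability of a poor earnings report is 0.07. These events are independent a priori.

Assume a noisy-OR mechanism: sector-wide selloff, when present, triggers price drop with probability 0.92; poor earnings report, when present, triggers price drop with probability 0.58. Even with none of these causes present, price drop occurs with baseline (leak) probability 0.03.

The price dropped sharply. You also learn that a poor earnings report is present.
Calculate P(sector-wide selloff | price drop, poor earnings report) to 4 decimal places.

Under noisy-OR, P(price drop | causes) = 1 − (1−0.03)·∏(1−qᵢ) over the active causes.
By total probability over both values of sector-wide selloff:
  P(price drop | poor earnings report) = 0.5926*0.76 + 0.967408*0.24
        = 0.450376 + 0.232178 = 0.682554
Keeping only the sector-wide selloff-present terms gives 0.232178, so
  P(sector-wide selloff | price drop, poor earnings report) = 0.232178 / 0.682554 ≈ 0.3402

P(sector-wide selloff | price drop, poor earnings report) ≈ 0.3402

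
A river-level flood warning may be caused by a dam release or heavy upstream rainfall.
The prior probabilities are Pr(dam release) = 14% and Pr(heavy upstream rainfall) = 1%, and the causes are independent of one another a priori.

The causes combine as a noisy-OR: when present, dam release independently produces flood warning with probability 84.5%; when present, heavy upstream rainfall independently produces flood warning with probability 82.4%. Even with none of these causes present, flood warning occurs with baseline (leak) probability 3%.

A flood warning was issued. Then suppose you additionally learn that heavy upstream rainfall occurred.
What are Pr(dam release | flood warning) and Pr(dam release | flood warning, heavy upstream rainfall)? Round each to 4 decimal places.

Under noisy-OR, P(flood warning | causes) = 1 − (1−0.03)·∏(1−qᵢ) over the active causes.
P(flood warning) = 0.03·0.86·0.99 + 0.82928·0.86·0.01 + 0.84965·0.14·0.99 + 0.973538·0.14·0.01 = 0.025542 + 0.007132 + 0.117761 + 0.001363 = 0.151798
The dam release-present share is 0.117761 + 0.001363 = 0.119124.
Hence the posterior is 0.119124/0.151798 ≈ 0.7848.

Now also conditioning on heavy upstream rainfall=true:
Numerator (weight on configurations with dam release): 0.973538·0.14 = 0.136295
The normalizing constant is 0.82928·0.86 + 0.973538·0.14 = 0.849476
P(dam release | flood warning, heavy upstream rainfall) = 0.136295/0.849476 ≈ 0.1604

Pr(dam release | flood warning) ≈ 0.7848; Pr(dam release | flood warning, heavy upstream rainfall) ≈ 0.1604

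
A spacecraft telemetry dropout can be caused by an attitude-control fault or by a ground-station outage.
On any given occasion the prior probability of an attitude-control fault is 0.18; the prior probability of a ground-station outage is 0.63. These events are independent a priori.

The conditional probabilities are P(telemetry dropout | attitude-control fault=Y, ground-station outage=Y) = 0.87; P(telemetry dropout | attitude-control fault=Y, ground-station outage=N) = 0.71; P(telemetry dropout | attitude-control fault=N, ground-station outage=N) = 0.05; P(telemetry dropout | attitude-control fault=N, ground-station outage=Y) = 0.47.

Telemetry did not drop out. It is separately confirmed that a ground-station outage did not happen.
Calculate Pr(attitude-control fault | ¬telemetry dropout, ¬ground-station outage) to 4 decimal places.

Enumerate both values of attitude-control fault and weight by the priors:
  P(¬telemetry dropout | ¬ground-station outage) = 0.95*0.82 + 0.29*0.18
        = 0.779000 + 0.052200 = 0.831200
The terms with attitude-control fault present sum to 0.052200, so
  P(attitude-control fault | ¬telemetry dropout, ¬ground-station outage) = 0.052200 / 0.831200 ≈ 0.0628

Pr(attitude-control fault | ¬telemetry dropout, ¬ground-station outage) ≈ 0.0628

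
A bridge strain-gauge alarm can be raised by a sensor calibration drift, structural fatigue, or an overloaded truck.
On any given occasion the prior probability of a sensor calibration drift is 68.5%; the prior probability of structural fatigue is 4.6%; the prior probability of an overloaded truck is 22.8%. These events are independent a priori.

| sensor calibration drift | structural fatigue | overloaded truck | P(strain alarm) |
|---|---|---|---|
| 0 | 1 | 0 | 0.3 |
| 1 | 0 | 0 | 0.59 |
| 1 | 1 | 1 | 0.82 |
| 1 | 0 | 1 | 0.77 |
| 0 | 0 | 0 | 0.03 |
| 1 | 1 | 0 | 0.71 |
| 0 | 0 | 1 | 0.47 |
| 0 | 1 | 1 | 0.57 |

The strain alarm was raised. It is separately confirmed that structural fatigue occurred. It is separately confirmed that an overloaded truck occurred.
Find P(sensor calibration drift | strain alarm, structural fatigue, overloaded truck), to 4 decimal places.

P(strain alarm | structural fatigue, overloaded truck) = 0.57·0.315 + 0.82·0.685 = 0.179550 + 0.561700 = 0.741250
The sensor calibration drift-present share is 0.82·0.685 = 0.561700.
So P(sensor calibration drift | strain alarm, structural fatigue, overloaded truck) = 0.561700/0.741250 ≈ 0.7578.

P(sensor calibration drift | strain alarm, structural fatigue, overloaded truck) ≈ 0.7578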